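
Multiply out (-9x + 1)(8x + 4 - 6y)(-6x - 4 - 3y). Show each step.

432x³ + 456x² - 108x²y + 88x - 96xy - 162xy² - 16 + 12y + 18y²

(-9x + 1)(8x + 4 - 6y)(-6x - 4 - 3y)
= (-72x² - 36x + 54xy + 8x + 4 - 6y)(-6x - 4 - 3y)    [distributive law]
= (-72x² - 28x + 54xy + 4 - 6y)(-6x - 4 - 3y)    [combine like terms]
= 432x³ + 288x² + 216x²y + 168x² + 112x + 84xy - 324x²y - 216xy - 162xy² - 24x - 16 - 12y + 36xy + 24y + 18y²    [distributive law]
= 432x³ + 456x² - 108x²y + 88x - 96xy - 162xy² - 16 + 12y + 18y²    [combine like terms]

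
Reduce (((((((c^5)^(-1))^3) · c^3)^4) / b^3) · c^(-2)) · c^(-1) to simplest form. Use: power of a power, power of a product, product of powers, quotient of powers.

(((((((c^5)^(-1))^3) · c^3)^4) / b^3) · c^(-2)) · c^(-1)
= (((((((c^5)^(-1))^3)^4) · ((c^3)^4)) / b^3) · c^(-2)) · c^(-1)    [power of a product]
= ((((((c^5)^(-1))^12) · ((c^3)^4)) / b^3) · c^(-2)) · c^(-1)    [power of a power]
= (((((c^5)^(-12)) · ((c^3)^4)) / b^3) · c^(-2)) · c^(-1)    [power of a power]
= (((c^(-60) · ((c^3)^4)) / b^3) · c^(-2)) · c^(-1)    [power of a power]
= (((c^(-60) · c^12) / b^3) · c^(-2)) · c^(-1)    [power of a power]
= ((c^(-48) / b^3) · c^(-2)) · c^(-1)    [product of powers]
= b^(-3)c^(-51)    [quotient of powers; product of powers]

b^(-3)c^(-51)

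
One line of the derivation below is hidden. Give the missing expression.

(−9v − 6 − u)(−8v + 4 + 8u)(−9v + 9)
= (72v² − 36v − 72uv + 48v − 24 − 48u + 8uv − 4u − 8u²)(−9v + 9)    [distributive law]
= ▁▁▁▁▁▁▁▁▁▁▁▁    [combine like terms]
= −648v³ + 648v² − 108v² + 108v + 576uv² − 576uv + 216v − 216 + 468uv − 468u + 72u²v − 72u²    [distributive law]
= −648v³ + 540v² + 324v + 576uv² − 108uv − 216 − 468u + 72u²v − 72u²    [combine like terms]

Applying combine like terms to the line above:

(72v² + 12v − 64uv − 24 − 52u − 8u²)(−9v + 9)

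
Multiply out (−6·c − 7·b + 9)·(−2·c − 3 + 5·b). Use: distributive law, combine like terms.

12·c^2 − 16·b·c + 66·b − 35·b^2 − 27

(−6·c − 7·b + 9)·(−2·c − 3 + 5·b)
= 12·c^2 + 18·c − 30·b·c + 14·b·c + 21·b − 35·b^2 − 18·c − 27 + 45·b    [distributive law]
= 12·c^2 − 16·b·c + 66·b − 35·b^2 − 27    [combine like terms]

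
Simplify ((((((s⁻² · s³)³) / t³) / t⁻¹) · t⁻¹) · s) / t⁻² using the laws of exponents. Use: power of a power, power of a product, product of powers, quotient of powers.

s⁴t⁻¹

((((((s⁻² · s³)³) / t³) / t⁻¹) · t⁻¹) · s) / t⁻²
= (((((((s⁻²)³) · ((s³)³)) / t³) / t⁻¹) · t⁻¹) · s) / t⁻²    [power of a product]
= (((((s⁻⁶ · ((s³)³)) / t³) / t⁻¹) · t⁻¹) · s) / t⁻²    [power of a power]
= (((((s⁻⁶ · s⁹) / t³) / t⁻¹) · t⁻¹) · s) / t⁻²    [power of a power]
= ((((s³ / t³) / t⁻¹) · t⁻¹) · s) / t⁻²    [product of powers]
= s⁴t⁻¹    [quotient of powers; product of powers]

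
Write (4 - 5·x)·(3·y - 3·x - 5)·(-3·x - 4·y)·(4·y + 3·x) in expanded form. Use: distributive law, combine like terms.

-496·x·y² - 420·x²·y - 192·y³ - 117·x³ + 480·x·y + 180·x² + 320·y² + 120·x²·y² - 225·x³·y + 240·x·y³ - 135·x⁴

(4 - 5·x)·(3·y - 3·x - 5)·(-3·x - 4·y)·(4·y + 3·x)
= (12·y - 12·x - 20 - 15·x·y + 15·x² + 25·x)·(-3·x - 4·y)·(4·y + 3·x)    [distributive law]
= (12·y + 13·x - 20 - 15·x·y + 15·x²)·(-3·x - 4·y)·(4·y + 3·x)    [combine like terms]
= (-36·x·y - 48·y² - 39·x² - 52·x·y + 60·x + 80·y + 45·x²·y + 60·x·y² - 45·x³ - 60·x²·y)·(4·y + 3·x)    [distributive law]
= (-88·x·y - 48·y² - 39·x² + 60·x + 80·y - 15·x²·y + 60·x·y² - 45·x³)·(4·y + 3·x)    [combine like terms]
= -352·x·y² - 264·x²·y - 192·y³ - 144·x·y² - 156·x²·y - 117·x³ + 240·x·y + 180·x² + 320·y² + 240·x·y - 60·x²·y² - 45·x³·y + 240·x·y³ + 180·x²·y² - 180·x³·y - 135·x⁴    [distributive law]
= -496·x·y² - 420·x²·y - 192·y³ - 117·x³ + 480·x·y + 180·x² + 320·y² + 120·x²·y² - 225·x³·y + 240·x·y³ - 135·x⁴    [combine like terms]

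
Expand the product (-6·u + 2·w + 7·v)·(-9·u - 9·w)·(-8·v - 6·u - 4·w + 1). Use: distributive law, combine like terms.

-54·u^2·v - 324·u^3 - 432·u^2·w + 54·u^2 + 342·u·v·w - 36·u·w^2 + 36·u·w + 396·v·w^2 + 72·w^3 - 18·w^2 + 504·u·v^2 - 63·u·v + 504·v^2·w - 63·v·w

(-6·u + 2·w + 7·v)·(-9·u - 9·w)·(-8·v - 6·u - 4·w + 1)
= (54·u^2 + 54·u·w - 18·u·w - 18·w^2 - 63·u·v - 63·v·w)·(-8·v - 6·u - 4·w + 1)    [distributive law]
= (54·u^2 + 36·u·w - 18·w^2 - 63·u·v - 63·v·w)·(-8·v - 6·u - 4·w + 1)    [combine like terms]
= -432·u^2·v - 324·u^3 - 216·u^2·w + 54·u^2 - 288·u·v·w - 216·u^2·w - 144·u·w^2 + 36·u·w + 144·v·w^2 + 108·u·w^2 + 72·w^3 - 18·w^2 + 504·u·v^2 + 378·u^2·v + 252·u·v·w - 63·u·v + 504·v^2·w + 378·u·v·w + 252·v·w^2 - 63·v·w    [distributive law]
= -54·u^2·v - 324·u^3 - 432·u^2·w + 54·u^2 + 342·u·v·w - 36·u·w^2 + 36·u·w + 396·v·w^2 + 72·w^3 - 18·w^2 + 504·u·v^2 - 63·u·v + 504·v^2·w - 63·v·w    [combine like terms]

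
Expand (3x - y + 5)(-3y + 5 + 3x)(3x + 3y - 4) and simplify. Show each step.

(3x - y + 5)(-3y + 5 + 3x)(3x + 3y - 4)
= (-9xy + 15x + 9x^2 + 3y^2 - 5y - 3xy - 15y + 25 + 15x)(3x + 3y - 4)    [distributive law]
= (-12xy + 30x + 9x^2 + 3y^2 - 20y + 25)(3x + 3y - 4)    [combine like terms]
= -36x^2y - 36xy^2 + 48xy + 90x^2 + 90xy - 120x + 27x^3 + 27x^2y - 36x^2 + 9xy^2 + 9y^3 - 12y^2 - 60xy - 60y^2 + 80y + 75x + 75y - 100    [distributive law]
= -9x^2y - 27xy^2 + 78xy + 54x^2 - 45x + 27x^3 + 9y^3 - 72y^2 + 155y - 100    [combine like terms]

-9x^2y - 27xy^2 + 78xy + 54x^2 - 45x + 27x^3 + 9y^3 - 72y^2 + 155y - 100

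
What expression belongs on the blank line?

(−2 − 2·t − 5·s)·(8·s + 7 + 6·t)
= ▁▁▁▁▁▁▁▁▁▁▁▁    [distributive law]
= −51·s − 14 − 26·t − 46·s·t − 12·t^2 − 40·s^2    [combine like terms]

By distributive law:

−16·s − 14 − 12·t − 16·s·t − 14·t − 12·t^2 − 40·s^2 − 35·s − 30·s·t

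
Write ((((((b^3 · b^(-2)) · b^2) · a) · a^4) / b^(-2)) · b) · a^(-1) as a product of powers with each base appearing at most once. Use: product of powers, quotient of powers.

a^4b^6

((((((b^3 · b^(-2)) · b^2) · a) · a^4) / b^(-2)) · b) · a^(-1)
= (((((b · b^2) · a) · a^4) / b^(-2)) · b) · a^(-1)    [product of powers]
= ((((b^3 · a) · a^4) / b^(-2)) · b) · a^(-1)    [product of powers]
= a^4b^6    [quotient of powers; product of powers]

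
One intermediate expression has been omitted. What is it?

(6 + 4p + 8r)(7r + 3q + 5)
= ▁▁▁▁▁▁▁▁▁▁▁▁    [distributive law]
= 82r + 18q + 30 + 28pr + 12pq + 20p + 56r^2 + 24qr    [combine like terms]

By distributive law:

42r + 18q + 30 + 28pr + 12pq + 20p + 56r^2 + 24qr + 40r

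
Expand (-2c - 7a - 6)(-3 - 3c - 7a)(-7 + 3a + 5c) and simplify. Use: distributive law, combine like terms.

(-2c - 7a - 6)(-3 - 3c - 7a)(-7 + 3a + 5c)
= (6c + 6c^2 + 14ac + 21a + 21ac + 49a^2 + 18 + 18c + 42a)(-7 + 3a + 5c)    [distributive law]
= (24c + 6c^2 + 35ac + 63a + 49a^2 + 18)(-7 + 3a + 5c)    [combine like terms]
= -168c + 72ac + 120c^2 - 42c^2 + 18ac^2 + 30c^3 - 245ac + 105a^2c + 175ac^2 - 441a + 189a^2 + 315ac - 343a^2 + 147a^3 + 245a^2c - 126 + 54a + 90c    [distributive law]
= -78c + 142ac + 78c^2 + 193ac^2 + 30c^3 + 350a^2c - 387a - 154a^2 + 147a^3 - 126    [combine like terms]

-78c + 142ac + 78c^2 + 193ac^2 + 30c^3 + 350a^2c - 387a - 154a^2 + 147a^3 - 126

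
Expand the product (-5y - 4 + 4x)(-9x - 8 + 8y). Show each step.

(-5y - 4 + 4x)(-9x - 8 + 8y)
= 45xy + 40y - 40y² + 36x + 32 - 32y - 36x² - 32x + 32xy    [distributive law]
= 77xy + 8y - 40y² + 4x + 32 - 36x²    [combine like terms]

77xy + 8y - 40y² + 4x + 32 - 36x²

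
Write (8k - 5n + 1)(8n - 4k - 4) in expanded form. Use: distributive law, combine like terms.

(8k - 5n + 1)(8n - 4k - 4)
= 64kn - 32k^2 - 32k - 40n^2 + 20kn + 20n + 8n - 4k - 4    [distributive law]
= 84kn - 32k^2 - 36k - 40n^2 + 28n - 4    [combine like terms]

84kn - 32k^2 - 36k - 40n^2 + 28n - 4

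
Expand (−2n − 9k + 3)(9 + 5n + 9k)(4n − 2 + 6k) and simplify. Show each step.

8n² + 114n − 108kn − 40n³ − 312kn² − 702k²n + 270k − 162k² − 486k³ − 54

(−2n − 9k + 3)(9 + 5n + 9k)(4n − 2 + 6k)
= (−18n − 10n² − 18kn − 81k − 45kn − 81k² + 27 + 15n + 27k)(4n − 2 + 6k)    [distributive law]
= (−3n − 10n² − 63kn − 54k − 81k² + 27)(4n − 2 + 6k)    [combine like terms]
= −12n² + 6n − 18kn − 40n³ + 20n² − 60kn² − 252kn² + 126kn − 378k²n − 216kn + 108k − 324k² − 324k²n + 162k² − 486k³ + 108n − 54 + 162k    [distributive law]
= 8n² + 114n − 108kn − 40n³ − 312kn² − 702k²n + 270k − 162k² − 486k³ − 54    [combine like terms]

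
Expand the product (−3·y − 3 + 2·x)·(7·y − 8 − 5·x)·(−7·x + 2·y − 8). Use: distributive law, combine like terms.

205·x·y^2 − 42·y^3 + 174·y^2 − 255·x·y + 24·y − 223·x^2·y − 160·x − 192 + 87·x^2 + 70·x^3

(−3·y − 3 + 2·x)·(7·y − 8 − 5·x)·(−7·x + 2·y − 8)
= (−21·y^2 + 24·y + 15·x·y − 21·y + 24 + 15·x + 14·x·y − 16·x − 10·x^2)·(−7·x + 2·y − 8)    [distributive law]
= (−21·y^2 + 3·y + 29·x·y + 24 − x − 10·x^2)·(−7·x + 2·y − 8)    [combine like terms]
= 147·x·y^2 − 42·y^3 + 168·y^2 − 21·x·y + 6·y^2 − 24·y − 203·x^2·y + 58·x·y^2 − 232·x·y − 168·x + 48·y − 192 + 7·x^2 − 2·x·y + 8·x + 70·x^3 − 20·x^2·y + 80·x^2    [distributive law]
= 205·x·y^2 − 42·y^3 + 174·y^2 − 255·x·y + 24·y − 223·x^2·y − 160·x − 192 + 87·x^2 + 70·x^3    [combine like terms]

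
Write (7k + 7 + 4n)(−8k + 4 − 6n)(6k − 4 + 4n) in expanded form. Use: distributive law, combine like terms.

−336k^3 + 56k^2 − 668k^2n + 280k + 28kn − 440kn^2 − 112 + 216n − 8n^2 − 96n^3

(7k + 7 + 4n)(−8k + 4 − 6n)(6k − 4 + 4n)
= (−56k^2 + 28k − 42kn − 56k + 28 − 42n − 32kn + 16n − 24n^2)(6k − 4 + 4n)    [distributive law]
= (−56k^2 − 28k − 74kn + 28 − 26n − 24n^2)(6k − 4 + 4n)    [combine like terms]
= −336k^3 + 224k^2 − 224k^2n − 168k^2 + 112k − 112kn − 444k^2n + 296kn − 296kn^2 + 168k − 112 + 112n − 156kn + 104n − 104n^2 − 144kn^2 + 96n^2 − 96n^3    [distributive law]
= −336k^3 + 56k^2 − 668k^2n + 280k + 28kn − 440kn^2 − 112 + 216n − 8n^2 − 96n^3    [combine like terms]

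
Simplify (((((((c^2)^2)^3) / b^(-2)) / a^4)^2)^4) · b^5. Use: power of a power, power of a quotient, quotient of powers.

a^(-32)·b^21·c^96

(((((((c^2)^2)^3) / b^(-2)) / a^4)^2)^4) · b^5
= ((((((c^2)^2)^3) / b^(-2)) / a^4)^8) · b^5    [power of a power]
= ((((((c^2)^2)^3) / b^(-2))^8) / ((a^4)^8)) · b^5    [power of a quotient]
= ((((((c^2)^2)^3)^8) / ((b^(-2))^8)) / ((a^4)^8)) · b^5    [power of a quotient]
= (((((c^2)^2)^24) / ((b^(-2))^8)) / ((a^4)^8)) · b^5    [power of a power]
= ((((c^2)^48) / ((b^(-2))^8)) / ((a^4)^8)) · b^5    [power of a power]
= ((c^96 / ((b^(-2))^8)) / ((a^4)^8)) · b^5    [power of a power]
= ((c^96 / b^(-16)) / ((a^4)^8)) · b^5    [power of a power]
= ((c^96 / b^(-16)) / a^32) · b^5    [power of a power]
= a^(-32)·b^21·c^96    [quotient of powers]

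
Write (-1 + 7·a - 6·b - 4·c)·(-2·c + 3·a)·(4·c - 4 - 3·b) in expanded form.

(-1 + 7·a - 6·b - 4·c)·(-2·c + 3·a)·(4·c - 4 - 3·b)
= (2·c - 3·a - 14·a·c + 21·a^2 + 12·b·c - 18·a·b + 8·c^2 - 12·a·c)·(4·c - 4 - 3·b)    [distributive law]
= (2·c - 3·a - 26·a·c + 21·a^2 + 12·b·c - 18·a·b + 8·c^2)·(4·c - 4 - 3·b)    [combine like terms]
= 8·c^2 - 8·c - 6·b·c - 12·a·c + 12·a + 9·a·b - 104·a·c^2 + 104·a·c + 78·a·b·c + 84·a^2·c - 84·a^2 - 63·a^2·b + 48·b·c^2 - 48·b·c - 36·b^2·c - 72·a·b·c + 72·a·b + 54·a·b^2 + 32·c^3 - 32·c^2 - 24·b·c^2    [distributive law]
= -24·c^2 - 8·c - 54·b·c + 92·a·c + 12·a + 81·a·b - 104·a·c^2 + 6·a·b·c + 84·a^2·c - 84·a^2 - 63·a^2·b + 24·b·c^2 - 36·b^2·c + 54·a·b^2 + 32·c^3    [combine like terms]

-24·c^2 - 8·c - 54·b·c + 92·a·c + 12·a + 81·a·b - 104·a·c^2 + 6·a·b·c + 84·a^2·c - 84·a^2 - 63·a^2·b + 24·b·c^2 - 36·b^2·c + 54·a·b^2 + 32·c^3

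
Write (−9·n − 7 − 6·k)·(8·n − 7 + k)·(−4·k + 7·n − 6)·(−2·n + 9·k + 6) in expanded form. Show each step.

(−9·n − 7 − 6·k)·(8·n − 7 + k)·(−4·k + 7·n − 6)·(−2·n + 9·k + 6)
= (−72·n² + 63·n − 9·k·n − 56·n + 49 − 7·k − 48·k·n + 42·k − 6·k²)·(−4·k + 7·n − 6)·(−2·n + 9·k + 6)    [distributive law]
= (−72·n² + 7·n − 57·k·n + 49 + 35·k − 6·k²)·(−4·k + 7·n − 6)·(−2·n + 9·k + 6)    [combine like terms]
= (288·k·n² − 504·n³ + 432·n² − 28·k·n + 49·n² − 42·n + 228·k²·n − 399·k·n² + 342·k·n − 196·k + 343·n − 294 − 140·k² + 245·k·n − 210·k + 24·k³ − 42·k²·n + 36·k²)·(−2·n + 9·k + 6)    [distributive law]
= (−111·k·n² − 504·n³ + 481·n² + 559·k·n + 301·n + 186·k²·n − 406·k − 294 − 104·k² + 24·k³)·(−2·n + 9·k + 6)    [combine like terms]
= 222·k·n³ − 999·k²·n² − 666·k·n² + 1008·n⁴ − 4536·k·n³ − 3024·n³ − 962·n³ + 4329·k·n² + 2886·n² − 1118·k·n² + 5031·k²·n + 3354·k·n − 602·n² + 2709·k·n + 1806·n − 372·k²·n² + 1674·k³·n + 1116·k²·n + 812·k·n − 3654·k² − 2436·k + 588·n − 2646·k − 1764 + 208·k²·n − 936·k³ − 624·k² − 48·k³·n + 216·k⁴ + 144·k³    [distributive law]
= −4314·k·n³ − 1371·k²·n² + 2545·k·n² + 1008·n⁴ − 3986·n³ + 2284·n² + 6355·k²·n + 6875·k·n + 2394·n + 1626·k³·n − 4278·k² − 5082·k − 1764 − 792·k³ + 216·k⁴    [combine like terms]

−4314·k·n³ − 1371·k²·n² + 2545·k·n² + 1008·n⁴ − 3986·n³ + 2284·n² + 6355·k²·n + 6875·k·n + 2394·n + 1626·k³·n − 4278·k² − 5082·k − 1764 − 792·k³ + 216·k⁴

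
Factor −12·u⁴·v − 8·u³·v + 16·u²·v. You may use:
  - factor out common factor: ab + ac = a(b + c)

4·u²·v(−3·u² − 2·u + 4)

−12·u⁴·v − 8·u³·v + 16·u²·v
= 4(−3·u⁴·v − 2·u³·v + 4·u²·v)    [factor out 4]
= 4·u²·v(−3·u² − 2·u + 4)    [factor out u²·v]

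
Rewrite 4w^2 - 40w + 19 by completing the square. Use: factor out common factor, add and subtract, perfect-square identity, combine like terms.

4w^2 - 40w + 19
= 4(w^2 - 10w) + 19    [factor out 4 from the w-terms]
= 4(w^2 - 10w + 25 - 25) + 19    [add and subtract 25 inside the bracket]
= 4(w - 5)^2 - 100 + 19    [perfect-square identity]
= 4(w - 5)^2 - 81    [combine constants]

4(w - 5)^2 - 81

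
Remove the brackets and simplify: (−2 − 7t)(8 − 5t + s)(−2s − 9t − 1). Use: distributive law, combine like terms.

(−2 − 7t)(8 − 5t + s)(−2s − 9t − 1)
= (−16 + 10t − 2s − 56t + 35t² − 7st)(−2s − 9t − 1)    [distributive law]
= (−16 − 46t − 2s + 35t² − 7st)(−2s − 9t − 1)    [combine like terms]
= 32s + 144t + 16 + 92st + 414t² + 46t + 4s² + 18st + 2s − 70st² − 315t³ − 35t² + 14s²t + 63st² + 7st    [distributive law]
= 34s + 190t + 16 + 117st + 379t² + 4s² − 7st² − 315t³ + 14s²t    [combine like terms]

34s + 190t + 16 + 117st + 379t² + 4s² − 7st² − 315t³ + 14s²t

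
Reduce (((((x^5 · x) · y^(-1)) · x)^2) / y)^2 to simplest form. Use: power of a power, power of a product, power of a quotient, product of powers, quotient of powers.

x^28y^(-6)

(((((x^5 · x) · y^(-1)) · x)^2) / y)^2
= (((((x^5 · x) · y^(-1)) · x)^2)^2) / (y^2)    [power of a quotient]
= ((((x^5 · x) · y^(-1)) · x)^4) / (y^2)    [power of a power]
= ((((x^5 · x) · y^(-1))^4) · (x^4)) / (y^2)    [power of a product]
= ((((x^5 · x)^4) · ((y^(-1))^4)) · (x^4)) / (y^2)    [power of a product]
= (((((x^5)^4) · (x^4)) · ((y^(-1))^4)) · (x^4)) / (y^2)    [power of a product]
= (((x^20 · (x^4)) · ((y^(-1))^4)) · (x^4)) / (y^2)    [power of a power]
= ((x^24 · ((y^(-1))^4)) · (x^4)) / (y^2)    [product of powers]
= ((x^24 · y^(-4)) · (x^4)) / (y^2)    [power of a power]
= x^28y^(-6)    [quotient of powers; product of powers]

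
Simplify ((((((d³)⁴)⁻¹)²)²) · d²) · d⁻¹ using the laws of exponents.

((((((d³)⁴)⁻¹)²)²) · d²) · d⁻¹
= (((((d³)⁴)⁻¹)⁴) · d²) · d⁻¹    [power of a power]
= ((((d³)⁴)⁻⁴) · d²) · d⁻¹    [power of a power]
= (((d³)⁻¹⁶) · d²) · d⁻¹    [power of a power]
= (d⁻⁴⁸ · d²) · d⁻¹    [power of a power]
= d⁻⁴⁶ · d⁻¹    [product of powers]
= d⁻⁴⁷    [product of powers]

d⁻⁴⁷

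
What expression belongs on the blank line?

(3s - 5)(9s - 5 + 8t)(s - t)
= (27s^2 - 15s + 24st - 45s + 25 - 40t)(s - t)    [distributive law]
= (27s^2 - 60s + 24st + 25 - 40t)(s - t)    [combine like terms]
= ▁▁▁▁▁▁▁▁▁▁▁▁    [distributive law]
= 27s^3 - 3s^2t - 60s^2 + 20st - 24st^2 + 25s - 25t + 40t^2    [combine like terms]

After distributive law, the bracketed line is:

27s^3 - 27s^2t - 60s^2 + 60st + 24s^2t - 24st^2 + 25s - 25t - 40st + 40t^2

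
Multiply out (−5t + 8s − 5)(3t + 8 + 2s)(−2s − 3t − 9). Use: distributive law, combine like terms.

−12st^2 + 45t^3 + 300t^2 − 178st + 615t − 76s^2t − 252s^2 − 406s − 32s^3 + 360

(−5t + 8s − 5)(3t + 8 + 2s)(−2s − 3t − 9)
= (−15t^2 − 40t − 10st + 24st + 64s + 16s^2 − 15t − 40 − 10s)(−2s − 3t − 9)    [distributive law]
= (−15t^2 − 55t + 14st + 54s + 16s^2 − 40)(−2s − 3t − 9)    [combine like terms]
= 30st^2 + 45t^3 + 135t^2 + 110st + 165t^2 + 495t − 28s^2t − 42st^2 − 126st − 108s^2 − 162st − 486s − 32s^3 − 48s^2t − 144s^2 + 80s + 120t + 360    [distributive law]
= −12st^2 + 45t^3 + 300t^2 − 178st + 615t − 76s^2t − 252s^2 − 406s − 32s^3 + 360    [combine like terms]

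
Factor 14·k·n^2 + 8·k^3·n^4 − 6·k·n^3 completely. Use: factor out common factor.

2·k·n^2(7 + 4·k^2·n^2 − 3·n)

14·k·n^2 + 8·k^3·n^4 − 6·k·n^3
= 2(7·k·n^2 + 4·k^3·n^4 − 3·k·n^3)    [factor out 2]
= 2·k·n^2(7 + 4·k^2·n^2 − 3·n)    [factor out k·n^2]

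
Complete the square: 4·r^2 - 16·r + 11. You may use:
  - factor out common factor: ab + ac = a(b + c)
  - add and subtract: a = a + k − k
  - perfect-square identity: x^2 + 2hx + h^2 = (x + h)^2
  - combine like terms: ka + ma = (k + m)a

4(r - 2)^2 - 5

4·r^2 - 16·r + 11
= 4(r^2 - 4·r) + 11    [factor out 4 from the r-terms]
= 4(r^2 - 4·r + 4 - 4) + 11    [add and subtract 4 inside the bracket]
= 4(r - 2)^2 - 16 + 11    [perfect-square identity]
= 4(r - 2)^2 - 5    [combine constants]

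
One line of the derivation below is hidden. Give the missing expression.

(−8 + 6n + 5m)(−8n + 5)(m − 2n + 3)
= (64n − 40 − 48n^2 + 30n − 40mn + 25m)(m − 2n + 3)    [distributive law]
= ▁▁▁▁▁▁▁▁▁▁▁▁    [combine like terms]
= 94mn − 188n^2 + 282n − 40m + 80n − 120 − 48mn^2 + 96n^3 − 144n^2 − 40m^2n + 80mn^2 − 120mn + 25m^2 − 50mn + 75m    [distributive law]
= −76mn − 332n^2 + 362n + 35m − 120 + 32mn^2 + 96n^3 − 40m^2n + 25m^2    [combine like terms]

By combine like terms:

(94n − 40 − 48n^2 − 40mn + 25m)(m − 2n + 3)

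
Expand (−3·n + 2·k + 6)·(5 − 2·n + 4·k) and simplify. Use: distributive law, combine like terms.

−27·n + 6·n^2 − 16·k·n + 34·k + 8·k^2 + 30

(−3·n + 2·k + 6)·(5 − 2·n + 4·k)
= −15·n + 6·n^2 − 12·k·n + 10·k − 4·k·n + 8·k^2 + 30 − 12·n + 24·k    [distributive law]
= −27·n + 6·n^2 − 16·k·n + 34·k + 8·k^2 + 30    [combine like terms]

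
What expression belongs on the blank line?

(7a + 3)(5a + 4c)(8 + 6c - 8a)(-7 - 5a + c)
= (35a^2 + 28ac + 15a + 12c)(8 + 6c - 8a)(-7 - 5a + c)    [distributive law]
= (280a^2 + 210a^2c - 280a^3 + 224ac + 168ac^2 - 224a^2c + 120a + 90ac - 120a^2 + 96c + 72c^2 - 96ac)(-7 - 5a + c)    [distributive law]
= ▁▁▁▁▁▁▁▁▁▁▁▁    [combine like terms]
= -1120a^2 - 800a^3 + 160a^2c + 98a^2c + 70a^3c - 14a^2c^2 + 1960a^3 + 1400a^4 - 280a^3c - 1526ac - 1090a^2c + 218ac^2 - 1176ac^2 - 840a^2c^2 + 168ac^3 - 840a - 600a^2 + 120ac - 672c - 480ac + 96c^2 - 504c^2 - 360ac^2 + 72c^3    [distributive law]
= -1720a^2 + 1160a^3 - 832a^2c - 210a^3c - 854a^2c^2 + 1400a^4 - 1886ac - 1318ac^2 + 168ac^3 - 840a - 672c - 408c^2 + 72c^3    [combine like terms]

By combine like terms:

(160a^2 - 14a^2c - 280a^3 + 218ac + 168ac^2 + 120a + 96c + 72c^2)(-7 - 5a + c)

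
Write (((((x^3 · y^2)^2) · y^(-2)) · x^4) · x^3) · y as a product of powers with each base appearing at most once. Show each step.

(((((x^3 · y^2)^2) · y^(-2)) · x^4) · x^3) · y
= ((((((x^3)^2) · ((y^2)^2)) · y^(-2)) · x^4) · x^3) · y    [power of a product]
= ((((x^6 · ((y^2)^2)) · y^(-2)) · x^4) · x^3) · y    [power of a power]
= ((((x^6 · y^4) · y^(-2)) · x^4) · x^3) · y    [power of a power]
= x^13y^3    [product of powers]

x^13y^3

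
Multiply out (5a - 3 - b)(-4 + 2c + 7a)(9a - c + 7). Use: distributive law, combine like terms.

-124a² + 57ac - 179a + 55a²c - 10ac² + 315a³ - 54c + 84 + 6c² - 13ab - 18bc + 28b - 11abc + 2bc² - 63a²b

(5a - 3 - b)(-4 + 2c + 7a)(9a - c + 7)
= (-20a + 10ac + 35a² + 12 - 6c - 21a + 4b - 2bc - 7ab)(9a - c + 7)    [distributive law]
= (-41a + 10ac + 35a² + 12 - 6c + 4b - 2bc - 7ab)(9a - c + 7)    [combine like terms]
= -369a² + 41ac - 287a + 90a²c - 10ac² + 70ac + 315a³ - 35a²c + 245a² + 108a - 12c + 84 - 54ac + 6c² - 42c + 36ab - 4bc + 28b - 18abc + 2bc² - 14bc - 63a²b + 7abc - 49ab    [distributive law]
= -124a² + 57ac - 179a + 55a²c - 10ac² + 315a³ - 54c + 84 + 6c² - 13ab - 18bc + 28b - 11abc + 2bc² - 63a²b    [combine like terms]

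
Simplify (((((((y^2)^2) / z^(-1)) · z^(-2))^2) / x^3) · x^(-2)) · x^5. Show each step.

(((((((y^2)^2) / z^(-1)) · z^(-2))^2) / x^3) · x^(-2)) · x^5
= (((((((y^2)^2) / z^(-1))^2) · ((z^(-2))^2)) / x^3) · x^(-2)) · x^5    [power of a product]
= (((((((y^2)^2)^2) / ((z^(-1))^2)) · ((z^(-2))^2)) / x^3) · x^(-2)) · x^5    [power of a quotient]
= ((((((y^2)^4) / ((z^(-1))^2)) · ((z^(-2))^2)) / x^3) · x^(-2)) · x^5    [power of a power]
= ((((y^8 / ((z^(-1))^2)) · ((z^(-2))^2)) / x^3) · x^(-2)) · x^5    [power of a power]
= ((((y^8 / z^(-2)) · ((z^(-2))^2)) / x^3) · x^(-2)) · x^5    [power of a power]
= ((((y^8 / z^(-2)) · z^(-4)) / x^3) · x^(-2)) · x^5    [power of a power]
= y^8·z^(-2)    [quotient of powers; product of powers]

y^8·z^(-2)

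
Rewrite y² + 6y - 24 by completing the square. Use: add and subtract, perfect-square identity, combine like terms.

(y + 3)² - 33

y² + 6y - 24
= y² + 6y + 9 - 9 - 24    [add and subtract 9]
= (y + 3)² - 9 - 24    [perfect-square identity]
= (y + 3)² - 33    [combine constants]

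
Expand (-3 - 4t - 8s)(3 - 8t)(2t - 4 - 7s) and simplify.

(-3 - 4t - 8s)(3 - 8t)(2t - 4 - 7s)
= (-9 + 24t - 12t + 32t^2 - 24s + 64st)(2t - 4 - 7s)    [distributive law]
= (-9 + 12t + 32t^2 - 24s + 64st)(2t - 4 - 7s)    [combine like terms]
= -18t + 36 + 63s + 24t^2 - 48t - 84st + 64t^3 - 128t^2 - 224st^2 - 48st + 96s + 168s^2 + 128st^2 - 256st - 448s^2t    [distributive law]
= -66t + 36 + 159s - 104t^2 - 388st + 64t^3 - 96st^2 + 168s^2 - 448s^2t    [combine like terms]

-66t + 36 + 159s - 104t^2 - 388st + 64t^3 - 96st^2 + 168s^2 - 448s^2t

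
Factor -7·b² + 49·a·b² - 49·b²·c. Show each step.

-7·b² + 49·a·b² - 49·b²·c
= 7(-b² + 7·a·b² - 7·b²·c)    [factor out 7]
= 7·b²(-1 + 7·a - 7·c)    [factor out b²]

7·b²(-1 + 7·a - 7·c)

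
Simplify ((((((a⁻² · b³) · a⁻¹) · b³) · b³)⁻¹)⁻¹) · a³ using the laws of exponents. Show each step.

((((((a⁻² · b³) · a⁻¹) · b³) · b³)⁻¹)⁻¹) · a³
= (((((a⁻² · b³) · a⁻¹) · b³) · b³)¹) · a³    [power of a power]
= (((((a⁻² · b³) · a⁻¹) · b³)¹) · ((b³)¹)) · a³    [power of a product]
= (((((a⁻² · b³) · a⁻¹)¹) · ((b³)¹)) · ((b³)¹)) · a³    [power of a product]
= (((((a⁻² · b³)¹) · ((a⁻¹)¹)) · ((b³)¹)) · ((b³)¹)) · a³    [power of a product]
= ((((((a⁻²)¹) · ((b³)¹)) · ((a⁻¹)¹)) · ((b³)¹)) · ((b³)¹)) · a³    [power of a product]
= ((((a⁻² · ((b³)¹)) · ((a⁻¹)¹)) · ((b³)¹)) · ((b³)¹)) · a³    [power of a power]
= ((((a⁻² · b³) · ((a⁻¹)¹)) · ((b³)¹)) · ((b³)¹)) · a³    [power of a power]
= ((((a⁻² · b³) · a⁻¹) · ((b³)¹)) · ((b³)¹)) · a³    [power of a power]
= ((((a⁻² · b³) · a⁻¹) · b³) · ((b³)¹)) · a³    [power of a power]
= ((((a⁻² · b³) · a⁻¹) · b³) · b³) · a³    [power of a power]
= b⁹    [product of powers]

b⁹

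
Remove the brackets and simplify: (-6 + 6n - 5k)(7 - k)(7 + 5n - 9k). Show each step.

-294 + 84n + 175k - 565kn + 296k² + 210n² - 30kn² + 79k²n - 45k³

(-6 + 6n - 5k)(7 - k)(7 + 5n - 9k)
= (-42 + 6k + 42n - 6kn - 35k + 5k²)(7 + 5n - 9k)    [distributive law]
= (-42 - 29k + 42n - 6kn + 5k²)(7 + 5n - 9k)    [combine like terms]
= -294 - 210n + 378k - 203k - 145kn + 261k² + 294n + 210n² - 378kn - 42kn - 30kn² + 54k²n + 35k² + 25k²n - 45k³    [distributive law]
= -294 + 84n + 175k - 565kn + 296k² + 210n² - 30kn² + 79k²n - 45k³    [combine like terms]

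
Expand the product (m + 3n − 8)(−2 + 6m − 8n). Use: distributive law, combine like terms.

−50m + 6m^2 + 10mn + 58n − 24n^2 + 16

(m + 3n − 8)(−2 + 6m − 8n)
= −2m + 6m^2 − 8mn − 6n + 18mn − 24n^2 + 16 − 48m + 64n    [distributive law]
= −50m + 6m^2 + 10mn + 58n − 24n^2 + 16    [combine like terms]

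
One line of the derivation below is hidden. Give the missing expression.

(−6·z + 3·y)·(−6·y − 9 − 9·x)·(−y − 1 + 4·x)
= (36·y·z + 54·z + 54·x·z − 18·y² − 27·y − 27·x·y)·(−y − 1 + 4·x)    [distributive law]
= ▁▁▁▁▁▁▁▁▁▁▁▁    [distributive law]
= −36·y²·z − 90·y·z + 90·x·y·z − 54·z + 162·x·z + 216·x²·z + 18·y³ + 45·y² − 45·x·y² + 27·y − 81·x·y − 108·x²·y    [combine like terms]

Applying distributive law to the line above:

−36·y²·z − 36·y·z + 144·x·y·z − 54·y·z − 54·z + 216·x·z − 54·x·y·z − 54·x·z + 216·x²·z + 18·y³ + 18·y² − 72·x·y² + 27·y² + 27·y − 108·x·y + 27·x·y² + 27·x·y − 108·x²·y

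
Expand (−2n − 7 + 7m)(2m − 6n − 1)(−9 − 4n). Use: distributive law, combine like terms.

(−2n − 7 + 7m)(2m − 6n − 1)(−9 − 4n)
= (−4mn + 12n^2 + 2n − 14m + 42n + 7 + 14m^2 − 42mn − 7m)(−9 − 4n)    [distributive law]
= (−46mn + 12n^2 + 44n − 21m + 7 + 14m^2)(−9 − 4n)    [combine like terms]
= 414mn + 184mn^2 − 108n^2 − 48n^3 − 396n − 176n^2 + 189m + 84mn − 63 − 28n − 126m^2 − 56m^2n    [distributive law]
= 498mn + 184mn^2 − 284n^2 − 48n^3 − 424n + 189m − 63 − 126m^2 − 56m^2n    [combine like terms]

498mn + 184mn^2 − 284n^2 − 48n^3 − 424n + 189m − 63 − 126m^2 − 56m^2n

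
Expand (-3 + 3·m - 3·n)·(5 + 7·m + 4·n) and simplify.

-15 - 6·m - 27·n + 21·m^2 - 9·m·n - 12·n^2

(-3 + 3·m - 3·n)·(5 + 7·m + 4·n)
= -15 - 21·m - 12·n + 15·m + 21·m^2 + 12·m·n - 15·n - 21·m·n - 12·n^2    [distributive law]
= -15 - 6·m - 27·n + 21·m^2 - 9·m·n - 12·n^2    [combine like terms]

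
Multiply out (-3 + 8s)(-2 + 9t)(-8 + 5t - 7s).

-48 + 246t + 86s - 135t² - 467st + 112s² + 360st² - 504s²t

(-3 + 8s)(-2 + 9t)(-8 + 5t - 7s)
= (6 - 27t - 16s + 72st)(-8 + 5t - 7s)    [distributive law]
= -48 + 30t - 42s + 216t - 135t² + 189st + 128s - 80st + 112s² - 576st + 360st² - 504s²t    [distributive law]
= -48 + 246t + 86s - 135t² - 467st + 112s² + 360st² - 504s²t    [combine like terms]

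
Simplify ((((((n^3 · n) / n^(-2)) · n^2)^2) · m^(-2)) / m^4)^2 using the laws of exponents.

((((((n^3 · n) / n^(-2)) · n^2)^2) · m^(-2)) / m^4)^2
= ((((((n^3 · n) / n^(-2)) · n^2)^2) · m^(-2))^2) / ((m^4)^2)    [power of a quotient]
= ((((((n^3 · n) / n^(-2)) · n^2)^2)^2) · ((m^(-2))^2)) / ((m^4)^2)    [power of a product]
= (((((n^3 · n) / n^(-2)) · n^2)^4) · ((m^(-2))^2)) / ((m^4)^2)    [power of a power]
= (((((n^3 · n) / n^(-2))^4) · ((n^2)^4)) · ((m^(-2))^2)) / ((m^4)^2)    [power of a product]
= (((((n^3 · n)^4) / ((n^(-2))^4)) · ((n^2)^4)) · ((m^(-2))^2)) / ((m^4)^2)    [power of a quotient]
= ((((((n^3)^4) · (n^4)) / ((n^(-2))^4)) · ((n^2)^4)) · ((m^(-2))^2)) / ((m^4)^2)    [power of a product]
= ((((n^12 · (n^4)) / ((n^(-2))^4)) · ((n^2)^4)) · ((m^(-2))^2)) / ((m^4)^2)    [power of a power]
= (((n^16 / ((n^(-2))^4)) · ((n^2)^4)) · ((m^(-2))^2)) / ((m^4)^2)    [product of powers]
= (((n^16 / n^(-8)) · ((n^2)^4)) · ((m^(-2))^2)) / ((m^4)^2)    [power of a power]
= ((n^24 · ((n^2)^4)) · ((m^(-2))^2)) / ((m^4)^2)    [quotient of powers]
= ((n^24 · n^8) · ((m^(-2))^2)) / ((m^4)^2)    [power of a power]
= (n^32 · ((m^(-2))^2)) / ((m^4)^2)    [product of powers]
= (n^32 · m^(-4)) / ((m^4)^2)    [power of a power]
= (n^32 · m^(-4)) / m^8    [power of a power]
= m^(-12)·n^32    [quotient of powers]

m^(-12)·n^32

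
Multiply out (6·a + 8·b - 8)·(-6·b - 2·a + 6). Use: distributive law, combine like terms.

-52·a·b - 12·a^2 + 52·a - 48·b^2 + 96·b - 48

(6·a + 8·b - 8)·(-6·b - 2·a + 6)
= -36·a·b - 12·a^2 + 36·a - 48·b^2 - 16·a·b + 48·b + 48·b + 16·a - 48    [distributive law]
= -52·a·b - 12·a^2 + 52·a - 48·b^2 + 96·b - 48    [combine like terms]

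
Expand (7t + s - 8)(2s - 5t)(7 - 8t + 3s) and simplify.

311st - 177st^2 + 11s^2t - 565t^2 + 280t^3 - 34s^2 + 6s^3 - 112s + 280t

(7t + s - 8)(2s - 5t)(7 - 8t + 3s)
= (14st - 35t^2 + 2s^2 - 5st - 16s + 40t)(7 - 8t + 3s)    [distributive law]
= (9st - 35t^2 + 2s^2 - 16s + 40t)(7 - 8t + 3s)    [combine like terms]
= 63st - 72st^2 + 27s^2t - 245t^2 + 280t^3 - 105st^2 + 14s^2 - 16s^2t + 6s^3 - 112s + 128st - 48s^2 + 280t - 320t^2 + 120st    [distributive law]
= 311st - 177st^2 + 11s^2t - 565t^2 + 280t^3 - 34s^2 + 6s^3 - 112s + 280t    [combine like terms]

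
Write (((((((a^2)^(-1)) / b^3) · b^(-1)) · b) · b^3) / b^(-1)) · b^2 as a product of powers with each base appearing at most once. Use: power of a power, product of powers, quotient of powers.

a^(-2)b^3

(((((((a^2)^(-1)) / b^3) · b^(-1)) · b) · b^3) / b^(-1)) · b^2
= (((((a^(-2) / b^3) · b^(-1)) · b) · b^3) / b^(-1)) · b^2    [power of a power]
= a^(-2)b^3    [quotient of powers; product of powers]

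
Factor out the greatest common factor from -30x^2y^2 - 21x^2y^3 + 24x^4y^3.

-30x^2y^2 - 21x^2y^3 + 24x^4y^3
= 3(-10x^2y^2 - 7x^2y^3 + 8x^4y^3)    [factor out 3]
= 3x^2y^2(-10 - 7y + 8x^2y)    [factor out x^2y^2]

3x^2y^2(-10 - 7y + 8x^2y)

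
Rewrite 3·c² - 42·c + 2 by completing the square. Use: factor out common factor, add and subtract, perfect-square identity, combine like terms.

3·c² - 42·c + 2
= 3(c² - 14·c) + 2    [factor out 3 from the c-terms]
= 3(c² - 14·c + 49 - 49) + 2    [add and subtract 49 inside the bracket]
= 3(c - 7)² - 147 + 2    [perfect-square identity]
= 3(c - 7)² - 145    [combine constants]

3(c - 7)² - 145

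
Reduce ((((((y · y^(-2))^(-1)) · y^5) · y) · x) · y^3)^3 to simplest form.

((((((y · y^(-2))^(-1)) · y^5) · y) · x) · y^3)^3
= ((((((y · y^(-2))^(-1)) · y^5) · y) · x)^3) · ((y^3)^3)    [power of a product]
= ((((((y · y^(-2))^(-1)) · y^5) · y)^3) · (x^3)) · ((y^3)^3)    [power of a product]
= ((((((y · y^(-2))^(-1)) · y^5)^3) · (y^3)) · (x^3)) · ((y^3)^3)    [power of a product]
= ((((((y · y^(-2))^(-1))^3) · ((y^5)^3)) · (y^3)) · (x^3)) · ((y^3)^3)    [power of a product]
= (((((y · y^(-2))^(-3)) · ((y^5)^3)) · (y^3)) · (x^3)) · ((y^3)^3)    [power of a power]
= (((((y^(-3)) · ((y^(-2))^(-3))) · ((y^5)^3)) · (y^3)) · (x^3)) · ((y^3)^3)    [power of a product]
= ((((y^(-3) · y^6) · ((y^5)^3)) · (y^3)) · (x^3)) · ((y^3)^3)    [power of a power]
= (((y^3 · ((y^5)^3)) · (y^3)) · (x^3)) · ((y^3)^3)    [product of powers]
= (((y^3 · y^15) · (y^3)) · (x^3)) · ((y^3)^3)    [power of a power]
= ((y^18 · (y^3)) · (x^3)) · ((y^3)^3)    [product of powers]
= (y^21 · (x^3)) · ((y^3)^3)    [product of powers]
= (y^21 · x^3) · y^9    [power of a power]
= x^3·y^30    [product of powers]

x^3·y^30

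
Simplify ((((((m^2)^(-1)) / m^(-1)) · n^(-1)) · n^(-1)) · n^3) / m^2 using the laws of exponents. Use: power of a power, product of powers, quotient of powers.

((((((m^2)^(-1)) / m^(-1)) · n^(-1)) · n^(-1)) · n^3) / m^2
= ((((m^(-2) / m^(-1)) · n^(-1)) · n^(-1)) · n^3) / m^2    [power of a power]
= (((m^(-1) · n^(-1)) · n^(-1)) · n^3) / m^2    [quotient of powers]
= m^(-3)n    [quotient of powers; product of powers]

m^(-3)n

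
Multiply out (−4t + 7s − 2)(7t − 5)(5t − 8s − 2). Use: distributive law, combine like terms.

−140t^3 + 469st^2 + 86t^2 − 321st + 38t − 392s^2t + 280s^2 − 10s − 20

(−4t + 7s − 2)(7t − 5)(5t − 8s − 2)
= (−28t^2 + 20t + 49st − 35s − 14t + 10)(5t − 8s − 2)    [distributive law]
= (−28t^2 + 6t + 49st − 35s + 10)(5t − 8s − 2)    [combine like terms]
= −140t^3 + 224st^2 + 56t^2 + 30t^2 − 48st − 12t + 245st^2 − 392s^2t − 98st − 175st + 280s^2 + 70s + 50t − 80s − 20    [distributive law]
= −140t^3 + 469st^2 + 86t^2 − 321st + 38t − 392s^2t + 280s^2 − 10s − 20    [combine like terms]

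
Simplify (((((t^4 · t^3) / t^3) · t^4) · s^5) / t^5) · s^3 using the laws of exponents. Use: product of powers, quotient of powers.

(((((t^4 · t^3) / t^3) · t^4) · s^5) / t^5) · s^3
= ((((t^7 / t^3) · t^4) · s^5) / t^5) · s^3    [product of powers]
= (((t^4 · t^4) · s^5) / t^5) · s^3    [quotient of powers]
= ((t^8 · s^5) / t^5) · s^3    [product of powers]
= s^8t^3    [quotient of powers; product of powers]

s^8t^3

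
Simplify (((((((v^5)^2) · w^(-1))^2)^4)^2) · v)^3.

v^483w^(-48)

(((((((v^5)^2) · w^(-1))^2)^4)^2) · v)^3
= (((((((v^5)^2) · w^(-1))^2)^4)^2)^3) · (v^3)    [power of a product]
= ((((((v^5)^2) · w^(-1))^2)^4)^6) · (v^3)    [power of a power]
= (((((v^5)^2) · w^(-1))^2)^24) · (v^3)    [power of a power]
= ((((v^5)^2) · w^(-1))^48) · (v^3)    [power of a power]
= ((((v^5)^2)^48) · ((w^(-1))^48)) · (v^3)    [power of a product]
= (((v^5)^96) · ((w^(-1))^48)) · (v^3)    [power of a power]
= (v^480 · ((w^(-1))^48)) · (v^3)    [power of a power]
= (v^480 · w^(-48)) · (v^3)    [power of a power]
= v^483w^(-48)    [product of powers]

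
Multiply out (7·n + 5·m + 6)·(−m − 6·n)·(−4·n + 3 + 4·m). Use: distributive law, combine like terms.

(7·n + 5·m + 6)·(−m − 6·n)·(−4·n + 3 + 4·m)
= (−7·m·n − 42·n^2 − 5·m^2 − 30·m·n − 6·m − 36·n)·(−4·n + 3 + 4·m)    [distributive law]
= (−37·m·n − 42·n^2 − 5·m^2 − 6·m − 36·n)·(−4·n + 3 + 4·m)    [combine like terms]
= 148·m·n^2 − 111·m·n − 148·m^2·n + 168·n^3 − 126·n^2 − 168·m·n^2 + 20·m^2·n − 15·m^2 − 20·m^3 + 24·m·n − 18·m − 24·m^2 + 144·n^2 − 108·n − 144·m·n    [distributive law]
= −20·m·n^2 − 231·m·n − 128·m^2·n + 168·n^3 + 18·n^2 − 39·m^2 − 20·m^3 − 18·m − 108·n    [combine like terms]

−20·m·n^2 − 231·m·n − 128·m^2·n + 168·n^3 + 18·n^2 − 39·m^2 − 20·m^3 − 18·m − 108·n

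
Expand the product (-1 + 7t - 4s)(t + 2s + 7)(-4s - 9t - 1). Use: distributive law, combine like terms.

(-1 + 7t - 4s)(t + 2s + 7)(-4s - 9t - 1)
= (-t - 2s - 7 + 7t^2 + 14st + 49t - 4st - 8s^2 - 28s)(-4s - 9t - 1)    [distributive law]
= (48t - 30s - 7 + 7t^2 + 10st - 8s^2)(-4s - 9t - 1)    [combine like terms]
= -192st - 432t^2 - 48t + 120s^2 + 270st + 30s + 28s + 63t + 7 - 28st^2 - 63t^3 - 7t^2 - 40s^2t - 90st^2 - 10st + 32s^3 + 72s^2t + 8s^2    [distributive law]
= 68st - 439t^2 + 15t + 128s^2 + 58s + 7 - 118st^2 - 63t^3 + 32s^2t + 32s^3    [combine like terms]

68st - 439t^2 + 15t + 128s^2 + 58s + 7 - 118st^2 - 63t^3 + 32s^2t + 32s^3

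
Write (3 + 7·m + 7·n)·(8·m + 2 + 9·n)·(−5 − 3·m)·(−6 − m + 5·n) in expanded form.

(3 + 7·m + 7·n)·(8·m + 2 + 9·n)·(−5 − 3·m)·(−6 − m + 5·n)
= (24·m + 6 + 27·n + 56·m^2 + 14·m + 63·m·n + 56·m·n + 14·n + 63·n^2)·(−5 − 3·m)·(−6 − m + 5·n)    [distributive law]
= (38·m + 6 + 41·n + 56·m^2 + 119·m·n + 63·n^2)·(−5 − 3·m)·(−6 − m + 5·n)    [combine like terms]
= (−190·m − 114·m^2 − 30 − 18·m − 205·n − 123·m·n − 280·m^2 − 168·m^3 − 595·m·n − 357·m^2·n − 315·n^2 − 189·m·n^2)·(−6 − m + 5·n)    [distributive law]
= (−208·m − 394·m^2 − 30 − 205·n − 718·m·n − 168·m^3 − 357·m^2·n − 315·n^2 − 189·m·n^2)·(−6 − m + 5·n)    [combine like terms]
= 1248·m + 208·m^2 − 1040·m·n + 2364·m^2 + 394·m^3 − 1970·m^2·n + 180 + 30·m − 150·n + 1230·n + 205·m·n − 1025·n^2 + 4308·m·n + 718·m^2·n − 3590·m·n^2 + 1008·m^3 + 168·m^4 − 840·m^3·n + 2142·m^2·n + 357·m^3·n − 1785·m^2·n^2 + 1890·n^2 + 315·m·n^2 − 1575·n^3 + 1134·m·n^2 + 189·m^2·n^2 − 945·m·n^3    [distributive law]
= 1278·m + 2572·m^2 + 3473·m·n + 1402·m^3 + 890·m^2·n + 180 + 1080·n + 865·n^2 − 2141·m·n^2 + 168·m^4 − 483·m^3·n − 1596·m^2·n^2 − 1575·n^3 − 945·m·n^3    [combine like terms]

1278·m + 2572·m^2 + 3473·m·n + 1402·m^3 + 890·m^2·n + 180 + 1080·n + 865·n^2 − 2141·m·n^2 + 168·m^4 − 483·m^3·n − 1596·m^2·n^2 − 1575·n^3 − 945·m·n^3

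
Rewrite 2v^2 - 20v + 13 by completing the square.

2(v - 5)^2 - 37

2v^2 - 20v + 13
= 2(v^2 - 10v) + 13    [factor out 2 from the v-terms]
= 2(v^2 - 10v + 25 - 25) + 13    [add and subtract 25 inside the bracket]
= 2(v - 5)^2 - 50 + 13    [perfect-square identity]
= 2(v - 5)^2 - 37    [combine constants]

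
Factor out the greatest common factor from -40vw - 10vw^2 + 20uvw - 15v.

5v(-8w - 2w^2 + 4uw - 3)

-40vw - 10vw^2 + 20uvw - 15v
= 5(-8vw - 2vw^2 + 4uvw - 3v)    [factor out 5]
= 5v(-8w - 2w^2 + 4uw - 3)    [factor out v]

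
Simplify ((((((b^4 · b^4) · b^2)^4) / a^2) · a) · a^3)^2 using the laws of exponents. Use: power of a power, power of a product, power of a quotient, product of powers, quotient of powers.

((((((b^4 · b^4) · b^2)^4) / a^2) · a) · a^3)^2
= ((((((b^4 · b^4) · b^2)^4) / a^2) · a)^2) · ((a^3)^2)    [power of a product]
= ((((((b^4 · b^4) · b^2)^4) / a^2)^2) · (a^2)) · ((a^3)^2)    [power of a product]
= ((((((b^4 · b^4) · b^2)^4)^2) / ((a^2)^2)) · (a^2)) · ((a^3)^2)    [power of a quotient]
= (((((b^4 · b^4) · b^2)^8) / ((a^2)^2)) · (a^2)) · ((a^3)^2)    [power of a power]
= (((((b^4 · b^4)^8) · ((b^2)^8)) / ((a^2)^2)) · (a^2)) · ((a^3)^2)    [power of a product]
= ((((((b^4)^8) · ((b^4)^8)) · ((b^2)^8)) / ((a^2)^2)) · (a^2)) · ((a^3)^2)    [power of a product]
= ((((b^32 · ((b^4)^8)) · ((b^2)^8)) / ((a^2)^2)) · (a^2)) · ((a^3)^2)    [power of a power]
= ((((b^32 · b^32) · ((b^2)^8)) / ((a^2)^2)) · (a^2)) · ((a^3)^2)    [power of a power]
= (((b^64 · ((b^2)^8)) / ((a^2)^2)) · (a^2)) · ((a^3)^2)    [product of powers]
= (((b^64 · b^16) / ((a^2)^2)) · (a^2)) · ((a^3)^2)    [power of a power]
= ((b^80 / ((a^2)^2)) · (a^2)) · ((a^3)^2)    [product of powers]
= ((b^80 / a^4) · (a^2)) · ((a^3)^2)    [power of a power]
= ((b^80 / a^4) · a^2) · a^6    [power of a power]
= a^4b^80    [quotient of powers; product of powers]

a^4b^80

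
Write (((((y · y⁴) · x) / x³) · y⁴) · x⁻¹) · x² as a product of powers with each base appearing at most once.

x⁻¹y⁹

(((((y · y⁴) · x) / x³) · y⁴) · x⁻¹) · x²
= ((((y⁵ · x) / x³) · y⁴) · x⁻¹) · x²    [product of powers]
= x⁻¹y⁹    [quotient of powers; product of powers]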